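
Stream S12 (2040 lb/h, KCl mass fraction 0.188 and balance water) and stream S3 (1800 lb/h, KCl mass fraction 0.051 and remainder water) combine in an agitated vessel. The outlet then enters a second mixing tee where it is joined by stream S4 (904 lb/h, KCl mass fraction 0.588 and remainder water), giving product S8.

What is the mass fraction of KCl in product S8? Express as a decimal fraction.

0.212

Overall, product flow = 4744 lb/h.
KCl in = 2040×0.188 + 1800×0.051 + 904×0.588 = 1006.9 lb/h.
KCl fraction in S8 = 0.212.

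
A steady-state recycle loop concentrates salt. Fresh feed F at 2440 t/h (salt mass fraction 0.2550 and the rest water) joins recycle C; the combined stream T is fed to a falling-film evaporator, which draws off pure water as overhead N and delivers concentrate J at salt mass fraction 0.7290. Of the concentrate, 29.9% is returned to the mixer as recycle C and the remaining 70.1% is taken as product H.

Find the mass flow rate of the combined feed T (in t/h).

2804 t/h

Overall salt balance (none leaves overhead): salt in fresh feed = salt in product, i.e. 2440×0.255 = (1−0.299)·J·0.729.
J = 622.2/(0.729×0.701) = 1217.5 t/h.
Recycle C = 0.299×1217.5 = 364.05 t/h.
Combined feed T = 2440 + 364.05 = 2804 t/h.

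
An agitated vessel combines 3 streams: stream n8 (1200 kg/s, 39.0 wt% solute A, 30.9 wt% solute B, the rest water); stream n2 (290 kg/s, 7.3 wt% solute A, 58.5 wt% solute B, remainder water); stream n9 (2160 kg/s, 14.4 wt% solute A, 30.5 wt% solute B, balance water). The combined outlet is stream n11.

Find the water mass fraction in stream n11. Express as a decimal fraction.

0.452

Total flow out = 1200 + 290 + 2160 = 3650 kg/s.
water in = 1200×0.301 + 290×0.342 + 2160×0.551 = 1650.5 kg/s.
water mass fraction in n11 = 1650.5/3650 = 0.452.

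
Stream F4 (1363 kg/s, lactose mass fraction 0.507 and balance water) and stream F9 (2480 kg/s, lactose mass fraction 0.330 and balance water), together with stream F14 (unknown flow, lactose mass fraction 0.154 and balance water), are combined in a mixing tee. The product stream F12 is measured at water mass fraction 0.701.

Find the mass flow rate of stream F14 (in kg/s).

Let F14 be the unknown flow. Total out = 3843 + F14.
water balance: 2333.6 + 0.846·F14 = 0.701·(3843 + F14)
(0.846 − 0.701)·F14 = 0.701×3843 − 2333.6 = 360.38
F14 = 360.38 / 0.145 = 2485.4 kg/s

2485 kg/s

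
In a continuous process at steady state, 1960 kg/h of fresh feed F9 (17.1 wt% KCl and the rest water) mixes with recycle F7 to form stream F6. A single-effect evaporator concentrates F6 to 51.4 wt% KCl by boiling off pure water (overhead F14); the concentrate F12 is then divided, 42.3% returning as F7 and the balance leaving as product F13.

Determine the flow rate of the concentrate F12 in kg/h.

1130 kg/h

Overall KCl balance (none leaves overhead): KCl in fresh feed = KCl in product, i.e. 1960×0.171 = (1−0.423)·F12·0.514.
F12 = 335.16/(0.514×0.577) = 1130.1 kg/h.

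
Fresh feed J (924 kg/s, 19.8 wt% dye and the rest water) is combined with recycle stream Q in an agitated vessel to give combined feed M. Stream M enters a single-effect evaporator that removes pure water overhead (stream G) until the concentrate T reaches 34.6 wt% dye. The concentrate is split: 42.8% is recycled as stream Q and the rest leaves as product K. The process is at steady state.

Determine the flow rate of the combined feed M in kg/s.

Overall dye balance (none leaves overhead): dye in fresh feed = dye in product, i.e. 924×0.198 = (1−0.428)·T·0.346.
T = 182.95/(0.346×0.572) = 924.41 kg/s.
Recycle Q = 0.428×924.41 = 395.65 kg/s.
Combined feed M = 924 + 395.65 = 1319.6 kg/s.

1320 kg/s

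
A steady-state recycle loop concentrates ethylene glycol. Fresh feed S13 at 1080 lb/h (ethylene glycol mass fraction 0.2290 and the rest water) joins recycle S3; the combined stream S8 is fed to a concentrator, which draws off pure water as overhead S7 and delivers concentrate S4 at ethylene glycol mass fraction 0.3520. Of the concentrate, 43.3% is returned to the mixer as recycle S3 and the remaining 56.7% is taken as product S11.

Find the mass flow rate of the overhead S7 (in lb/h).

377.4 lb/h

Overall ethylene glycol balance (none leaves overhead): ethylene glycol in fresh feed = ethylene glycol in product, i.e. 1080×0.229 = (1−0.433)·S4·0.352.
S4 = 247.32/(0.352×0.567) = 1239.2 lb/h.
Recycle S3 = 0.433×1239.2 = 536.56 lb/h.
Combined feed S8 = 1080 + 536.56 = 1616.6 lb/h.
Overhead S7 = S8 − S4 = 1616.6 − 1239.2 = 377.39 lb/h.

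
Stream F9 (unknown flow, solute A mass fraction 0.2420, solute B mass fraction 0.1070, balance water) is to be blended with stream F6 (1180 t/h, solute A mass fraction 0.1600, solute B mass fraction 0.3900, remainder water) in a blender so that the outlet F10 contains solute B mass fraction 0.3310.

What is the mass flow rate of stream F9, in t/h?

Let F9 be the unknown flow. Total out = 1180 + F9.
solute B balance: 460.2 + 0.107·F9 = 0.331·(1180 + F9)
(0.107 − 0.331)·F9 = 0.331×1180 − 460.2 = -69.62
F9 = -69.62 / -0.224 = 310.8 t/h

310.8 t/h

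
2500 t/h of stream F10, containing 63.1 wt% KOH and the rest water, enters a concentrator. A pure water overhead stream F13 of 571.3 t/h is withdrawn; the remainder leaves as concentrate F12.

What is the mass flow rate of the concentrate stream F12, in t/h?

Concentrate = 2500 − 571.3 = 1928.7 t/h.

1929 t/h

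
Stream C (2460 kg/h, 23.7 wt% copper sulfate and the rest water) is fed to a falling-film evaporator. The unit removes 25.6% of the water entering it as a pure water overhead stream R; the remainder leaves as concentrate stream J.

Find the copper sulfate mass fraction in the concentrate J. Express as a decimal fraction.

0.2945

copper sulfate is not removed: 2460×0.237 = 583.02 kg/h of copper sulfate enters J.
water entering = 2460×0.763 = 1877 kg/h; overhead removed = 0.256×1877 = 480.51 kg/h.
Concentrate = 2460 − 480.51 = 1979.5 kg/h.
Mass fraction = 583.02/1979.5 = 0.2945.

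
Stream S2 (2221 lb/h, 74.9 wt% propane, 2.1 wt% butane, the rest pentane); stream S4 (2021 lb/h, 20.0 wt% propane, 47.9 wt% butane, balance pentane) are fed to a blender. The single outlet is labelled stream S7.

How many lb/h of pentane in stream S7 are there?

pentane out = pentane in = 2221×0.230 + 2021×0.321 = 1159.6 lb/h.

1160 lb/h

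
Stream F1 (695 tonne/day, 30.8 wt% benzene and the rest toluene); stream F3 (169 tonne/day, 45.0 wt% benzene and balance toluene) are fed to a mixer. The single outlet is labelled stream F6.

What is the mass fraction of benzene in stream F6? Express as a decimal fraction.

0.336

Total flow out = 695 + 169 = 864 tonne/day.
benzene in = 695×0.308 + 169×0.450 = 290.11 tonne/day.
benzene mass fraction in F6 = 290.11/864 = 0.336.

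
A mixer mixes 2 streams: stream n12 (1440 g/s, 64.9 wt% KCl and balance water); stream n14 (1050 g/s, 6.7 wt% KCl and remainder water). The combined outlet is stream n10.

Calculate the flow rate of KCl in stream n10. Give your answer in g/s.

1005 g/s

KCl out = KCl in = 1440×0.649 + 1050×0.067 = 1004.9 g/s.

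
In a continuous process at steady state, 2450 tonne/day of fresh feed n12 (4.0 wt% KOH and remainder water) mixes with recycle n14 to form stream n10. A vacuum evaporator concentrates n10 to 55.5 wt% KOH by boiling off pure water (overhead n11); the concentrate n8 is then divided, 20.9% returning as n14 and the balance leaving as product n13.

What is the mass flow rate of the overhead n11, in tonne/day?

Overall KOH balance (none leaves overhead): KOH in fresh feed = KOH in product, i.e. 2450×0.040 = (1−0.209)·n8·0.555.
n8 = 98/(0.555×0.791) = 223.23 tonne/day.
Recycle n14 = 0.209×223.23 = 46.656 tonne/day.
Combined feed n10 = 2450 + 46.656 = 2496.7 tonne/day.
Overhead n11 = n10 − n8 = 2496.7 − 223.23 = 2273.4 tonne/day.

2273 tonne/day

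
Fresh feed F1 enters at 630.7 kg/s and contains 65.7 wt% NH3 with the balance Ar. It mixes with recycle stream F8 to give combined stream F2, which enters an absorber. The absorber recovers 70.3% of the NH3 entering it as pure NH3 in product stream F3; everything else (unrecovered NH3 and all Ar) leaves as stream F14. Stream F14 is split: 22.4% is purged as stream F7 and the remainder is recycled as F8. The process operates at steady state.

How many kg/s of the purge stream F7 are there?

252.2 kg/s

Ar enters only via F1 and leaves only via the purge: 630.7×0.343 = 0.224×(Ar in F14), and the absorber passes all Ar, so Ar in F2 = Ar in F14 = 965.76 kg/s.
NH3 in F2: m_A = 630.7×0.657 + (1−0.224)·(1−0.703)·m_A, so m_A = 414.37/0.7695 = 538.47 kg/s.
F14 = (1−0.703)×538.47 + 965.76 = 1125.7 kg/s.
Purge F7 = 0.224×1125.7 = 252.15 kg/s.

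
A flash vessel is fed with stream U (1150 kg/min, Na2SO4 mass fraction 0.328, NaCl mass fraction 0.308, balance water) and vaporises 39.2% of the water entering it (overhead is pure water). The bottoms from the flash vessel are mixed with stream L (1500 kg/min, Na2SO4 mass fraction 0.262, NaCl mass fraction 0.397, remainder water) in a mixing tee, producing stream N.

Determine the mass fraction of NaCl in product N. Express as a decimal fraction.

Vapour removed = 0.392×0.364×1150 = 164.09 kg/min; concentrate = 985.91 kg/min.
NaCl reaching the mixer = 354.2 (from concentrate) + 1500×0.397 = 949.7 kg/min.
Product flow = 985.91 + 1500 = 2485.9 kg/min; NaCl fraction = 0.382.

0.382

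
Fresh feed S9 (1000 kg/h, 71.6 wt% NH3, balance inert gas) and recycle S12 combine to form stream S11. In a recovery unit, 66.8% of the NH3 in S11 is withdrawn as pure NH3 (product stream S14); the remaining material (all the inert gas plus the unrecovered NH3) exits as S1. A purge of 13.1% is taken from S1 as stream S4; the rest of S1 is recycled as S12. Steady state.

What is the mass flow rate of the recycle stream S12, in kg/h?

inert gas enters only via S9 and leaves only via the purge: 1000×0.284 = 0.131×(inert gas in S1), and the recovery unit passes all inert gas, so inert gas in S11 = inert gas in S1 = 2167.9 kg/h.
NH3 in S11: m_A = 1000×0.716 + (1−0.131)·(1−0.668)·m_A, so m_A = 716/0.7115 = 1006.3 kg/h.
S1 = (1−0.668)×1006.3 + 2167.9 = 2502 kg/h.
Recycle S12 = (1−0.131)×2502 = 2174.3 kg/h.

2174 kg/h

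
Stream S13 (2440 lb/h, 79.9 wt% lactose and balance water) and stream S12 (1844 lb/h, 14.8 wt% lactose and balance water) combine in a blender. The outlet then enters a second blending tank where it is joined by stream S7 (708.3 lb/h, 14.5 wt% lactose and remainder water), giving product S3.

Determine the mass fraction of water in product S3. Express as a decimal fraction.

Overall, product flow = 4992.3 lb/h.
water in = 2440×0.201 + 1844×0.852 + 708.3×0.855 = 2667.1 lb/h.
water fraction in S3 = 0.534.

0.534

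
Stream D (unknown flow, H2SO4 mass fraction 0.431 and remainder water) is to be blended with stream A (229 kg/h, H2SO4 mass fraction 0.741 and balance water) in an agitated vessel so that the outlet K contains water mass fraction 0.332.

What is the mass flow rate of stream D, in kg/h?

Let D be the unknown flow. Total out = 229 + D.
water balance: 59.311 + 0.569·D = 0.332·(229 + D)
(0.569 − 0.332)·D = 0.332×229 − 59.311 = 16.717
D = 16.717 / 0.237 = 70.536 kg/h

70.54 kg/h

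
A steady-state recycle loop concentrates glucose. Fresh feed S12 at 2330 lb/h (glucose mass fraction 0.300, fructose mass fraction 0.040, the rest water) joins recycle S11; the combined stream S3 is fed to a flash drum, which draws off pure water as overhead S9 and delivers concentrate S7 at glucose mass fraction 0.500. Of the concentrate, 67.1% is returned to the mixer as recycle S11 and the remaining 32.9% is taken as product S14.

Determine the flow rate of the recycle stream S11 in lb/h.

2851 lb/h

Overall glucose balance (none leaves overhead): glucose in fresh feed = glucose in product, i.e. 2330×0.300 = (1−0.671)·S7·0.500.
S7 = 699/(0.500×0.329) = 4249.2 lb/h.
Recycle S11 = 0.671×4249.2 = 2851.2 lb/h.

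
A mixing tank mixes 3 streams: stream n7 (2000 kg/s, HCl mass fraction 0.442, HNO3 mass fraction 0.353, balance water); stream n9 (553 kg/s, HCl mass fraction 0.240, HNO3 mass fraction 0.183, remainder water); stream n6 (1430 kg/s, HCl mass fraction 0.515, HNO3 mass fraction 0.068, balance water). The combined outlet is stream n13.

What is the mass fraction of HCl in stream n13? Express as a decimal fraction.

Total flow out = 2000 + 553 + 1430 = 3983 kg/s.
HCl in = 2000×0.442 + 553×0.240 + 1430×0.515 = 1753.2 kg/s.
HCl mass fraction in n13 = 1753.2/3983 = 0.440.

0.440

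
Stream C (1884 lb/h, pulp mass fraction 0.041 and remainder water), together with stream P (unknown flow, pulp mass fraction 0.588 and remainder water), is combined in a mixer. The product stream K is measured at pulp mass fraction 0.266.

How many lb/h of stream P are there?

Let P be the unknown flow. Total out = 1884 + P.
pulp balance: 77.244 + 0.588·P = 0.266·(1884 + P)
(0.588 − 0.266)·P = 0.266×1884 − 77.244 = 423.9
P = 423.9 / 0.322 = 1316.5 lb/h

1316 lb/h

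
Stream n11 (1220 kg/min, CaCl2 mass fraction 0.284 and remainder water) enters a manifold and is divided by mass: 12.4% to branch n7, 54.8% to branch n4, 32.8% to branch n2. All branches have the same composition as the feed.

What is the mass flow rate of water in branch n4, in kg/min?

478.7 kg/min

Branch n4 total = 0.548×1220 = 668.56 kg/min.
water in n4 = 0.716×668.56 = 478.69 kg/min.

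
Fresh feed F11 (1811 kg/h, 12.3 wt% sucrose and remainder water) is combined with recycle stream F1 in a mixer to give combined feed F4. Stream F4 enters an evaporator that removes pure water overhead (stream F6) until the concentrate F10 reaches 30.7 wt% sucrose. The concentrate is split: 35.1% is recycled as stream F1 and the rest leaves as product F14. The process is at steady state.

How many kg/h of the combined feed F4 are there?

2203 kg/h

Overall sucrose balance (none leaves overhead): sucrose in fresh feed = sucrose in product, i.e. 1811×0.123 = (1−0.351)·F10·0.307.
F10 = 222.75/(0.307×0.649) = 1118 kg/h.
Recycle F1 = 0.351×1118 = 392.42 kg/h.
Combined feed F4 = 1811 + 392.42 = 2203.4 kg/h.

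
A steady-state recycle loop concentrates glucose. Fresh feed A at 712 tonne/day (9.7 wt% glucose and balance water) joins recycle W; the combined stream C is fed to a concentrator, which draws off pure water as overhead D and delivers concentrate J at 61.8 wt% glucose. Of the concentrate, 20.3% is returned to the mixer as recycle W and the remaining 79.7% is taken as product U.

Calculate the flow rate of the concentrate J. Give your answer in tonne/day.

Overall glucose balance (none leaves overhead): glucose in fresh feed = glucose in product, i.e. 712×0.097 = (1−0.203)·J·0.618.
J = 69.064/(0.618×0.797) = 140.22 tonne/day.

140.2 tonne/day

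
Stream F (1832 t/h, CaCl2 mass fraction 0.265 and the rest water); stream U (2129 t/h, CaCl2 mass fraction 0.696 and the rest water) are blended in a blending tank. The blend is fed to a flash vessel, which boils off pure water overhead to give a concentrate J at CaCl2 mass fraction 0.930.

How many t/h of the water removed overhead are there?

1846 t/h

CaCl2 entering = 1832×0.265 + 2129×0.696 = 1967.3 t/h.
All CaCl2 reports to J, so J = 1967.3/0.930 = 2115.3 t/h.
Total feed = 3961 t/h; overhead = 3961 − 2115.3 = 1845.7 t/h.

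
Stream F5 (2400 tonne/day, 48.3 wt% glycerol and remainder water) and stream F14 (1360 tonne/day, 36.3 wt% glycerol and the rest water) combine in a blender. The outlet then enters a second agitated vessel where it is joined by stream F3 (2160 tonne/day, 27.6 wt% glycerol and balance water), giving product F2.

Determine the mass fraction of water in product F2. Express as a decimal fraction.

0.6201

Overall, product flow = 5920 tonne/day.
water in = 2400×0.517 + 1360×0.637 + 2160×0.724 = 3671 tonne/day.
water fraction in F2 = 0.6201.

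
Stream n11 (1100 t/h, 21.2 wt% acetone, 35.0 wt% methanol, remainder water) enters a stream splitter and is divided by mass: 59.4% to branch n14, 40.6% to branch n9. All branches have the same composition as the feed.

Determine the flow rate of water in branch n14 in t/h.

Branch n14 total = 0.594×1100 = 653.4 t/h.
water in n14 = 0.438×653.4 = 286.19 t/h.

286.2 t/h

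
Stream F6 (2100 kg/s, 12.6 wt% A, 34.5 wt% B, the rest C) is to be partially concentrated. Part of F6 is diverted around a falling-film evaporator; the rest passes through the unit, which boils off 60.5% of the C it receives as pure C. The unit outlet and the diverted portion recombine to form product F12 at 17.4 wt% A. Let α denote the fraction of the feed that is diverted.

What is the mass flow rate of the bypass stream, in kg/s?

All 2100×0.126 = 264.6 kg/s of A reaches F12, so F12 = 264.6/0.174 = 1520.7 kg/s and vapour = 579.31 kg/s.
The evaporator receives (1−α)·2100 of feed at 0.529 C and removes 0.605 of that C:
0.605×0.529×(1−α)×2100 = 579.31
(1−α) = 579.31/672.09 = 0.8619;  α = 0.1381.
Bypass flow = 0.1381×2100 = 289.91 kg/s.

289.9 kg/s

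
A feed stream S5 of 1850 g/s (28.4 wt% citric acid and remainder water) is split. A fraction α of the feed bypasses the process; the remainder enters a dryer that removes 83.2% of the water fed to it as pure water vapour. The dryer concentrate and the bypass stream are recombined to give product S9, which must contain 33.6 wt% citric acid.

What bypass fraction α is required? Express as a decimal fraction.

0.740

All 1850×0.284 = 525.4 g/s of citric acid reaches S9, so S9 = 525.4/0.336 = 1563.7 g/s and vapour = 286.31 g/s.
The evaporator receives (1−α)·1850 of feed at 0.716 water and removes 0.832 of that water:
0.832×0.716×(1−α)×1850 = 286.31
(1−α) = 286.31/1102.1 = 0.2598;  α = 0.7402.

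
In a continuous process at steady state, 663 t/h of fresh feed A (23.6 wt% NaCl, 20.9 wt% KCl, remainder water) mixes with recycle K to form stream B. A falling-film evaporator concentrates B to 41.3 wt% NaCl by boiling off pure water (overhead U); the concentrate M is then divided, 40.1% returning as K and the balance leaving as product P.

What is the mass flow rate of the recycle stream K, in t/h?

253.6 t/h

Overall NaCl balance (none leaves overhead): NaCl in fresh feed = NaCl in product, i.e. 663×0.236 = (1−0.401)·M·0.413.
M = 156.47/(0.413×0.599) = 632.48 t/h.
Recycle K = 0.401×632.48 = 253.63 t/h.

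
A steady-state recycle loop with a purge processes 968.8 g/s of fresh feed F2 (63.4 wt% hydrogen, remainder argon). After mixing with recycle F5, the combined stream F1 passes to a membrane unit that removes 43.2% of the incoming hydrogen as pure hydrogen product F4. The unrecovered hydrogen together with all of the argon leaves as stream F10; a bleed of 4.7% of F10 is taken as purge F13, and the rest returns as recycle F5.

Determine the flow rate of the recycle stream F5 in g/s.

7915 g/s

argon enters only via F2 and leaves only via the purge: 968.8×0.366 = 0.047×(argon in F10), and the membrane unit passes all argon, so argon in F1 = argon in F10 = 7544.3 g/s.
hydrogen in F1: m_A = 968.8×0.634 + (1−0.047)·(1−0.432)·m_A, so m_A = 614.22/0.4587 = 1339.1 g/s.
F10 = (1−0.432)×1339.1 + 7544.3 = 8304.9 g/s.
Recycle F5 = (1−0.047)×8304.9 = 7914.5 g/s.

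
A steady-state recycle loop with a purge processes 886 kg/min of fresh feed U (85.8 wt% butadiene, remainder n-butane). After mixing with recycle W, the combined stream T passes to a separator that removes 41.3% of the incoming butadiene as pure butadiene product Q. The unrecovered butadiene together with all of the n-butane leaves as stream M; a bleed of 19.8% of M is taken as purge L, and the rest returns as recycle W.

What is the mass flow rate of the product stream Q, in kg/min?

butadiene in T: m_A = 886×0.858 + (1−0.198)·(1−0.413)·m_A, so m_A = 760.19/0.5292 = 1436.4 kg/min.
Product Q = 0.413×1436.4 = 593.24 kg/min.

593.2 kg/min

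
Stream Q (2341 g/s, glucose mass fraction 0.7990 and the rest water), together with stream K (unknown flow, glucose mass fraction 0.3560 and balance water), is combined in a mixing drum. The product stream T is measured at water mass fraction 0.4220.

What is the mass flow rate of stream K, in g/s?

2330 g/s

Let K be the unknown flow. Total out = 2341 + K.
water balance: 470.54 + 0.644·K = 0.422·(2341 + K)
(0.644 − 0.422)·K = 0.422×2341 − 470.54 = 517.36
K = 517.36 / 0.222 = 2330.5 g/s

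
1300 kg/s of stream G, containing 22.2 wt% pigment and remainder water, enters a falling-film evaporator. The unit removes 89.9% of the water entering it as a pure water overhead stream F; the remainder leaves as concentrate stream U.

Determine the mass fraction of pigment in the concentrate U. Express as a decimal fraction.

0.739

pigment is not removed: 1300×0.222 = 288.6 kg/s of pigment enters U.
water entering = 1300×0.778 = 1011.4 kg/s; overhead removed = 0.899×1011.4 = 909.25 kg/s.
Concentrate = 1300 − 909.25 = 390.75 kg/s.
Mass fraction = 288.6/390.75 = 0.739.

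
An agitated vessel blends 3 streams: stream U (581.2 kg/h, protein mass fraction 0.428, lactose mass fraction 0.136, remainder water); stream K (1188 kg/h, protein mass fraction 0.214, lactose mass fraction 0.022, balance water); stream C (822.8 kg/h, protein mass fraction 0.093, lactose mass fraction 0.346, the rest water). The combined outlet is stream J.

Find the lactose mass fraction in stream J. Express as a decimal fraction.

Total flow out = 581.2 + 1188 + 822.8 = 2592 kg/h.
lactose in = 581.2×0.136 + 1188×0.022 + 822.8×0.346 = 389.87 kg/h.
lactose mass fraction in J = 389.87/2592 = 0.150.

0.150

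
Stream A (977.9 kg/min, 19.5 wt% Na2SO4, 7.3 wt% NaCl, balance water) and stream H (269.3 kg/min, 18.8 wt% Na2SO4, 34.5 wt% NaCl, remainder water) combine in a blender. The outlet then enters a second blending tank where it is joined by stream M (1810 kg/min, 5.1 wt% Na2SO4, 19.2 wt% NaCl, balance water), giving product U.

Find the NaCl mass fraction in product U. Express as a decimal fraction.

0.1674

Overall, product flow = 3057.2 kg/min.
NaCl in = 977.9×0.073 + 269.3×0.345 + 1810×0.192 = 511.82 kg/min.
NaCl fraction in U = 0.1674.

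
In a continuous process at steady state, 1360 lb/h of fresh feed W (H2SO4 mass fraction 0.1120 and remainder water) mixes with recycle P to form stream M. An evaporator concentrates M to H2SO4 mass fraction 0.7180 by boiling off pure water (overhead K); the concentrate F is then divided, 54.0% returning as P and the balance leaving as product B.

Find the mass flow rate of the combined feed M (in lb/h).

1609 lb/h

Overall H2SO4 balance (none leaves overhead): H2SO4 in fresh feed = H2SO4 in product, i.e. 1360×0.112 = (1−0.540)·F·0.718.
F = 152.32/(0.718×0.460) = 461.18 lb/h.
Recycle P = 0.540×461.18 = 249.04 lb/h.
Combined feed M = 1360 + 249.04 = 1609 lb/h.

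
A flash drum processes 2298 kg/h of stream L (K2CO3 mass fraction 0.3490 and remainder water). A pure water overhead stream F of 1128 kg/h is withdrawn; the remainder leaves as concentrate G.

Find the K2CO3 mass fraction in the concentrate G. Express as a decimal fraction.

K2CO3 is not removed: 2298×0.349 = 802 kg/h of K2CO3 enters G.
Concentrate = 2298 − 1128 = 1170 kg/h.
Mass fraction = 802/1170 = 0.6855.

0.6855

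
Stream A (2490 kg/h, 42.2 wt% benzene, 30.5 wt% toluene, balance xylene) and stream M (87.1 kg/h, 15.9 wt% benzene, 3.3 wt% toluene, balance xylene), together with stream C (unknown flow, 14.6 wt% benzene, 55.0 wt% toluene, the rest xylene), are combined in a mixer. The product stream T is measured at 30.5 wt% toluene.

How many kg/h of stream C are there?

96.7 kg/h

Let C be the unknown flow. Total out = 2577.1 + C.
toluene balance: 762.32 + 0.550·C = 0.305·(2577.1 + C)
(0.550 − 0.305)·C = 0.305×2577.1 − 762.32 = 23.691
C = 23.691 / 0.245 = 96.699 kg/h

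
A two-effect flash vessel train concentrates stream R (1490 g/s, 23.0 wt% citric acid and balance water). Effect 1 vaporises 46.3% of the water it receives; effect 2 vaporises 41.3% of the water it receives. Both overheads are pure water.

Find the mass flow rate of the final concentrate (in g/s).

704.4 g/s

water in feed = 1490×0.770 = 1147.3 g/s.
After stage 1: water left = (1−0.463)×1147.3 = 616.1; stream total = 958.8 g/s.
After stage 2: water left = (1−0.413)×616.1 = 361.65; final concentrate = 704.35 g/s.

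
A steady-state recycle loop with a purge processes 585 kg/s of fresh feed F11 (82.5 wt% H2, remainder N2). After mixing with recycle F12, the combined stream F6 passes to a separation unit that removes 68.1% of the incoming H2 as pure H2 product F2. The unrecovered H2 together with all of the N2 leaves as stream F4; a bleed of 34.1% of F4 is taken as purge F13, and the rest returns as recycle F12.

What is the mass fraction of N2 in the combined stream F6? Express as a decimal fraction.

0.3294

N2 enters only via F11 and leaves only via the purge: 585×0.175 = 0.341×(N2 in F4), and the separation unit passes all N2, so N2 in F6 = N2 in F4 = 300.22 kg/s.
H2 in F6: m_A = 585×0.825 + (1−0.341)·(1−0.681)·m_A, so m_A = 482.62/0.7898 = 611.09 kg/s.
F6 = 611.09 + 300.22 = 911.31 kg/s.
N2 fraction in F6 = 300.22/911.31 = 0.3294.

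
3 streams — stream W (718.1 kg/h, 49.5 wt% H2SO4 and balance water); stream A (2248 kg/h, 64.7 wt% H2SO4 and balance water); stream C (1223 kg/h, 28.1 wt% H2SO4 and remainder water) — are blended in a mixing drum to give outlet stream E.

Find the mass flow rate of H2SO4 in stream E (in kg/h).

H2SO4 out = H2SO4 in = 718.1×0.495 + 2248×0.647 + 1223×0.281 = 2153.6 kg/h.

2154 kg/h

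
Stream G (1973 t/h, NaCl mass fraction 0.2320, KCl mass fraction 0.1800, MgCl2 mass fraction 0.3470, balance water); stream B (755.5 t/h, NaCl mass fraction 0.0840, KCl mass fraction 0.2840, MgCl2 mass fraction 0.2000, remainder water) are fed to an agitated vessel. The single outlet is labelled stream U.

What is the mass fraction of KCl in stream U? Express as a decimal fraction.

Total flow out = 1973 + 755.5 = 2728.5 t/h.
KCl in = 1973×0.180 + 755.5×0.284 = 569.7 t/h.
KCl mass fraction in U = 569.7/2728.5 = 0.2088.

0.2088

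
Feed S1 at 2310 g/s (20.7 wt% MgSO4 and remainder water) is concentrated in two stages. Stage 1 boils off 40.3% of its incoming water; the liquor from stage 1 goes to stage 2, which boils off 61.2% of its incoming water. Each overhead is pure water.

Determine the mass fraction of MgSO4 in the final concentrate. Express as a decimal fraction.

water in feed = 2310×0.793 = 1831.8 g/s.
After stage 1: water left = (1−0.403)×1831.8 = 1093.6; stream total = 1571.8 g/s.
After stage 2: water left = (1−0.612)×1093.6 = 424.32; final concentrate = 902.49 g/s.
MgSO4 fraction = 478.17/902.49 = 0.530.

0.530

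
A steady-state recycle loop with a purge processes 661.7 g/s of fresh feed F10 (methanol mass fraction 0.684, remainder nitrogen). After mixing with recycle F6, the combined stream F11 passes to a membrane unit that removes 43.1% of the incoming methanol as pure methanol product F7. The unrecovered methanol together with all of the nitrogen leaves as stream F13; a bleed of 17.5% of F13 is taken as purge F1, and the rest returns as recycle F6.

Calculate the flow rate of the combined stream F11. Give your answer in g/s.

nitrogen enters only via F10 and leaves only via the purge: 661.7×0.316 = 0.175×(nitrogen in F13), and the membrane unit passes all nitrogen, so nitrogen in F11 = nitrogen in F13 = 1194.8 g/s.
methanol in F11: m_A = 661.7×0.684 + (1−0.175)·(1−0.431)·m_A, so m_A = 452.6/0.5306 = 853.04 g/s.
F11 = 853.04 + 1194.8 = 2047.9 g/s.

2048 g/s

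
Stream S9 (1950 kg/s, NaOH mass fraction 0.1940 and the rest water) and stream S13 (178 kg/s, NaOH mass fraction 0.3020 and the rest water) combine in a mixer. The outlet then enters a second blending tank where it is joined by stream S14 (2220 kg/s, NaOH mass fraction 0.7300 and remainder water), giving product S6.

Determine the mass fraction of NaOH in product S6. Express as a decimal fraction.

Overall, product flow = 4348 kg/s.
NaOH in = 1950×0.194 + 178×0.302 + 2220×0.730 = 2052.7 kg/s.
NaOH fraction in S6 = 0.4721.

0.4721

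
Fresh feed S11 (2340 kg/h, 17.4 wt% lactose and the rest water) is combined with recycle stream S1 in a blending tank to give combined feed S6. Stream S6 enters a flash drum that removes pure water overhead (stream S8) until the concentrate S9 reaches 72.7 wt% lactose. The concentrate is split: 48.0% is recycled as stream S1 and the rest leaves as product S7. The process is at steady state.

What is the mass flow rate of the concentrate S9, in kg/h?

1077 kg/h

Overall lactose balance (none leaves overhead): lactose in fresh feed = lactose in product, i.e. 2340×0.174 = (1−0.480)·S9·0.727.
S9 = 407.16/(0.727×0.520) = 1077 kg/h.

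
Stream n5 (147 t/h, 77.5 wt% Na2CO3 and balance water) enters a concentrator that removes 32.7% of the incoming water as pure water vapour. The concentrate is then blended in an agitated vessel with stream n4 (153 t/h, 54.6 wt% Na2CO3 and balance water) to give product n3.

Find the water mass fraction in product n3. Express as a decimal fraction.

Vapour removed = 0.327×0.225×147 = 10.816 t/h; concentrate = 136.18 t/h.
water reaching the mixer = 22.259 (from concentrate) + 153×0.454 = 91.721 t/h.
Product flow = 136.18 + 153 = 289.18 t/h; water fraction = 0.317.

0.317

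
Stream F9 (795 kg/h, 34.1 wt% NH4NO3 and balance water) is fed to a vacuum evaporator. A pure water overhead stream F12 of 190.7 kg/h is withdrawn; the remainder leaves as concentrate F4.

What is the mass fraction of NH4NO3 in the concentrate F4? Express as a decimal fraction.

0.4486

NH4NO3 is not removed: 795×0.341 = 271.1 kg/h of NH4NO3 enters F4.
Concentrate = 795 − 190.7 = 604.3 kg/h.
Mass fraction = 271.1/604.3 = 0.4486.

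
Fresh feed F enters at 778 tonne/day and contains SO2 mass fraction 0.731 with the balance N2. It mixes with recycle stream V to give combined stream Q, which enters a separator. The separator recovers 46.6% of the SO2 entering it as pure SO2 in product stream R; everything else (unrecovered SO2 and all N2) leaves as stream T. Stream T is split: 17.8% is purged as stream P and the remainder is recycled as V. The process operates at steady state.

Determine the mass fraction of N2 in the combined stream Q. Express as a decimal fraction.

0.537

N2 enters only via F and leaves only via the purge: 778×0.269 = 0.178×(N2 in T), and the separator passes all N2, so N2 in Q = N2 in T = 1175.7 tonne/day.
SO2 in Q: m_A = 778×0.731 + (1−0.178)·(1−0.466)·m_A, so m_A = 568.72/0.5611 = 1013.7 tonne/day.
Q = 1013.7 + 1175.7 = 2189.4 tonne/day.
N2 fraction in Q = 1175.7/2189.4 = 0.537.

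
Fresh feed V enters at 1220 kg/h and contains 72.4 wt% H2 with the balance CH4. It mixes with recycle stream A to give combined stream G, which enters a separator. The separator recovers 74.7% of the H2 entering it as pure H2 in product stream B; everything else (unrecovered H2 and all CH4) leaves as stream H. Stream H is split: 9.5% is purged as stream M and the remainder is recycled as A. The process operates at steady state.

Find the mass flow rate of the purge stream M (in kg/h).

CH4 enters only via V and leaves only via the purge: 1220×0.276 = 0.095×(CH4 in H), and the separator passes all CH4, so CH4 in G = CH4 in H = 3544.4 kg/h.
H2 in G: m_A = 1220×0.724 + (1−0.095)·(1−0.747)·m_A, so m_A = 883.28/0.7710 = 1145.6 kg/h.
H = (1−0.747)×1145.6 + 3544.4 = 3834.3 kg/h.
Purge M = 0.095×3834.3 = 364.25 kg/h.

364.3 kg/h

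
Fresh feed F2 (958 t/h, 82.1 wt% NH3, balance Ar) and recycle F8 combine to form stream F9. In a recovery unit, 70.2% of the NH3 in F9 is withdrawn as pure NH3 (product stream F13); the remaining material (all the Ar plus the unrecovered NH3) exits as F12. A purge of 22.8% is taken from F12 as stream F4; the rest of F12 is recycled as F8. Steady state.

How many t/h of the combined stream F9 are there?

Ar enters only via F2 and leaves only via the purge: 958×0.179 = 0.228×(Ar in F12), and the recovery unit passes all Ar, so Ar in F9 = Ar in F12 = 752.11 t/h.
NH3 in F9: m_A = 958×0.821 + (1−0.228)·(1−0.702)·m_A, so m_A = 786.52/0.7699 = 1021.5 t/h.
F9 = 1021.5 + 752.11 = 1773.6 t/h.

1774 t/h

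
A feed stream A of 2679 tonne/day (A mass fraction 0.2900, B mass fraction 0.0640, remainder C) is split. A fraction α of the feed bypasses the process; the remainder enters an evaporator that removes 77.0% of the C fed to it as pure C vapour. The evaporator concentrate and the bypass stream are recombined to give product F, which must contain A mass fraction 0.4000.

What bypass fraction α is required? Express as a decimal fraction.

0.447

All 2679×0.290 = 776.91 tonne/day of A reaches F, so F = 776.91/0.400 = 1942.3 tonne/day and vapour = 736.73 tonne/day.
The evaporator receives (1−α)·2679 of feed at 0.646 C and removes 0.770 of that C:
0.770×0.646×(1−α)×2679 = 736.73
(1−α) = 736.73/1332.6 = 0.5529;  α = 0.4471.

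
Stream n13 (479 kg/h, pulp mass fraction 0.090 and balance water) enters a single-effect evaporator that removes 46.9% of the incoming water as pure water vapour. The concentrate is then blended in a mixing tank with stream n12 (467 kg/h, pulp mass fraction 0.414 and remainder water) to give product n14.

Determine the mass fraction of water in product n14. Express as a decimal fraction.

0.681

Vapour removed = 0.469×0.910×479 = 204.43 kg/h; concentrate = 274.57 kg/h.
water reaching the mixer = 231.46 (from concentrate) + 467×0.586 = 505.12 kg/h.
Product flow = 274.57 + 467 = 741.57 kg/h; water fraction = 0.681.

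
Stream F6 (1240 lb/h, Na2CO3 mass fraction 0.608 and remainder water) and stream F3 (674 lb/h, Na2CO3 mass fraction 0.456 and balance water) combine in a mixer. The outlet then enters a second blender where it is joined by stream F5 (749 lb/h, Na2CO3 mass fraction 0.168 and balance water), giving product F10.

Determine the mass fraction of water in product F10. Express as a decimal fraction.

0.554

Overall, product flow = 2663 lb/h.
water in = 1240×0.392 + 674×0.544 + 749×0.832 = 1475.9 lb/h.
water fraction in F10 = 0.554.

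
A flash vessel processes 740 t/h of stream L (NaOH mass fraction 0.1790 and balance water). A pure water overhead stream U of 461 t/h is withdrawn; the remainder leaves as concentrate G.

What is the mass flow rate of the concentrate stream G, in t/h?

Concentrate = 740 − 461 = 279 t/h.

279 t/h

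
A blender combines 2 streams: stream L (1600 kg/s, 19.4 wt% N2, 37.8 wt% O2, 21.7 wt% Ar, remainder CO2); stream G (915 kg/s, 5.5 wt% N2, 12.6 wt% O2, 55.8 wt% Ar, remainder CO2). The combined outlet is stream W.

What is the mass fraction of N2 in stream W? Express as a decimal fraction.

Total flow out = 1600 + 915 = 2515 kg/s.
N2 in = 1600×0.194 + 915×0.055 = 360.73 kg/s.
N2 mass fraction in W = 360.73/2515 = 0.143.

0.143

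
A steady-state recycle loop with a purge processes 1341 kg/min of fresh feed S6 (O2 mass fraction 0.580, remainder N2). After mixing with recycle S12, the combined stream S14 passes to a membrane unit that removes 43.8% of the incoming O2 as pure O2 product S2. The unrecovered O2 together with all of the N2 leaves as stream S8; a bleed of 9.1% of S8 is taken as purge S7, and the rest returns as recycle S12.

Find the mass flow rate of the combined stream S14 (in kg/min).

7779 kg/min

N2 enters only via S6 and leaves only via the purge: 1341×0.420 = 0.091×(N2 in S8), and the membrane unit passes all N2, so N2 in S14 = N2 in S8 = 6189.2 kg/min.
O2 in S14: m_A = 1341×0.580 + (1−0.091)·(1−0.438)·m_A, so m_A = 777.78/0.4891 = 1590.1 kg/min.
S14 = 1590.1 + 6189.2 = 7779.3 kg/min.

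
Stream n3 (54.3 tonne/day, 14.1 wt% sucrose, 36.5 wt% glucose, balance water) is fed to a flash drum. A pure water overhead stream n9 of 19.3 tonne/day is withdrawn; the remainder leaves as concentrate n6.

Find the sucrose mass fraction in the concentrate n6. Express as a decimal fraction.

0.2188

sucrose is not removed: 54.3×0.141 = 7.6563 tonne/day of sucrose enters n6.
Concentrate = 54.3 − 19.3 = 35 tonne/day.
Mass fraction = 7.6563/35 = 0.2188.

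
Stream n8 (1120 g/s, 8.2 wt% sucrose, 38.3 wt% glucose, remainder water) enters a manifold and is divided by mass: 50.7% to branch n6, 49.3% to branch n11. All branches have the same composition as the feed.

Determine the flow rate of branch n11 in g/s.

Branch n11 flow = 0.493×1120 = 552.16 g/s.

552.2 g/s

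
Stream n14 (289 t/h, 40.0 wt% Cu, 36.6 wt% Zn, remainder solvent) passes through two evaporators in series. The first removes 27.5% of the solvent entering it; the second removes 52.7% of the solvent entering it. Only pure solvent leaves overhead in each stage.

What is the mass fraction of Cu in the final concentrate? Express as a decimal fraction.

solvent in feed = 289×0.234 = 67.626 t/h.
After stage 1: solvent left = (1−0.275)×67.626 = 49.029; stream total = 270.4 t/h.
After stage 2: solvent left = (1−0.527)×49.029 = 23.191; final concentrate = 244.56 t/h.
Cu fraction = 115.6/244.56 = 0.473.

0.473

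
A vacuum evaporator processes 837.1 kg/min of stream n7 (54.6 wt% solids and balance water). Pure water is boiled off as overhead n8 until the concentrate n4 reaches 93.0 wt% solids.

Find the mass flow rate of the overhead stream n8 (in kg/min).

solids is conserved: 837.1×0.546 = 457.06 kg/min all reports to the concentrate.
Concentrate = 457.06/(target fraction) = 491.46 kg/min.
Overhead = 837.1 − 491.46 = 345.64 kg/min.

345.6 kg/min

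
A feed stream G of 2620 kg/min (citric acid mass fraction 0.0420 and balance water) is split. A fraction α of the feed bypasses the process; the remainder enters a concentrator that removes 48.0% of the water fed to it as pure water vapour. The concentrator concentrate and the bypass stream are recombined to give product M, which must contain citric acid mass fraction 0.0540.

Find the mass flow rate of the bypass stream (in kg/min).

All 2620×0.042 = 110.04 kg/min of citric acid reaches M, so M = 110.04/0.054 = 2037.8 kg/min and vapour = 582.22 kg/min.
The evaporator receives (1−α)·2620 of feed at 0.958 water and removes 0.480 of that water:
0.480×0.958×(1−α)×2620 = 582.22
(1−α) = 582.22/1204.8 = 0.4833;  α = 0.5167.
Bypass flow = 0.5167×2620 = 1353.9 kg/min.

1354 kg/min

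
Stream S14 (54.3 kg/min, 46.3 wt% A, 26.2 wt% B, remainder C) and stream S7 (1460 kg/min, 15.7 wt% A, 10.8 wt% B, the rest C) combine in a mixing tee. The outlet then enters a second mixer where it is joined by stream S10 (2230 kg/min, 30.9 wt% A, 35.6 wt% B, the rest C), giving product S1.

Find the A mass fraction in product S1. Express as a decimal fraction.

0.252

Overall, product flow = 3744.3 kg/min.
A in = 54.3×0.463 + 1460×0.157 + 2230×0.309 = 943.43 kg/min.
A fraction in S1 = 0.252.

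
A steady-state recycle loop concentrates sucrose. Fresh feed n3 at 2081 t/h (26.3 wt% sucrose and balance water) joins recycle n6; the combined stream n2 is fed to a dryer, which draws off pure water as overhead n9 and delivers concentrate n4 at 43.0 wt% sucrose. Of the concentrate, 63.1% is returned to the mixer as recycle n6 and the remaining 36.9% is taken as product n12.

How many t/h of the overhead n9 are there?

Overall sucrose balance (none leaves overhead): sucrose in fresh feed = sucrose in product, i.e. 2081×0.263 = (1−0.631)·n4·0.430.
n4 = 547.3/(0.430×0.369) = 3449.3 t/h.
Recycle n6 = 0.631×3449.3 = 2176.5 t/h.
Combined feed n2 = 2081 + 2176.5 = 4257.5 t/h.
Overhead n9 = n2 − n4 = 4257.5 − 3449.3 = 808.2 t/h.

808.2 t/h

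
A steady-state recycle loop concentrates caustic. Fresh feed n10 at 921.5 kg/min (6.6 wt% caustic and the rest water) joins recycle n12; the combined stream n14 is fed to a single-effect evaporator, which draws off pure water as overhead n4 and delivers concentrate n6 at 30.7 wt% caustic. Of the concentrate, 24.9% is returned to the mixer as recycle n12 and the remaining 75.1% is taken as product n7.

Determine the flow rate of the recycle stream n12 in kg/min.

65.68 kg/min

Overall caustic balance (none leaves overhead): caustic in fresh feed = caustic in product, i.e. 921.5×0.066 = (1−0.249)·n6·0.307.
n6 = 60.819/(0.307×0.751) = 263.79 kg/min.
Recycle n12 = 0.249×263.79 = 65.684 kg/min.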